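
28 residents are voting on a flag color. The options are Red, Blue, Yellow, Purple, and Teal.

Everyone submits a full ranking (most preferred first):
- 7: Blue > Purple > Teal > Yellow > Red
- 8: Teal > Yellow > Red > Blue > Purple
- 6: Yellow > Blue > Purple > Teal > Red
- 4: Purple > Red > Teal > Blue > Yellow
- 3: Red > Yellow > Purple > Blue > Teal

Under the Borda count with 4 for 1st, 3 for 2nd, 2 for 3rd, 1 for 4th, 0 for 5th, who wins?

Red: 7×0 + 8×2 + 6×0 + 4×3 + 3×4 = 40
Blue: 7×4 + 8×1 + 6×3 + 4×1 + 3×1 = 61
Yellow: 7×1 + 8×3 + 6×4 + 4×0 + 3×3 = 64
Purple: 7×3 + 8×0 + 6×2 + 4×4 + 3×2 = 55
Teal: 7×2 + 8×4 + 6×1 + 4×2 + 3×0 = 60

Yellow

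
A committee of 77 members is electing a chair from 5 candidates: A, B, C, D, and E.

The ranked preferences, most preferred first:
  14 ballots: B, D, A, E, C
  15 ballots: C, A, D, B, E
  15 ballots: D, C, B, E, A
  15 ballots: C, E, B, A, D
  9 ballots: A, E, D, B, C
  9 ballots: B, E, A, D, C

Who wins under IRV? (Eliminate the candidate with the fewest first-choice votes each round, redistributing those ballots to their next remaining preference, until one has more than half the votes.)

Round 1: A 9, B 23, C 30, D 15, E 0. E eliminated.
Round 2: A 9, B 23, C 30, D 15. A eliminated.
Round 3: B 23, C 30, D 24. B eliminated.
Round 4: C 30, D 47. D has a majority (≥39).

D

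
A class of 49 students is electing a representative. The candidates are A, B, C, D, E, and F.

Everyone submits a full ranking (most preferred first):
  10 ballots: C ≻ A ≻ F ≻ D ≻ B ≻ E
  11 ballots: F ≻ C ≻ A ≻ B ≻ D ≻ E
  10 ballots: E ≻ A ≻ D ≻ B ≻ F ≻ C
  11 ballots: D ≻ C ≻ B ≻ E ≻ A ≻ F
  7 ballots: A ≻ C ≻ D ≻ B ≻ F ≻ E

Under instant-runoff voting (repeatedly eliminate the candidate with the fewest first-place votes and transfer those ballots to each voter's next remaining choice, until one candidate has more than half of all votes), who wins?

C

Round 1: A 7, B 0, C 10, D 11, E 10, F 11. B eliminated.
Round 2: A 7, C 10, D 11, E 10, F 11. A eliminated.
Round 3: C 17, D 11, E 10, F 11. E eliminated.
Round 4: C 17, D 21, F 11. F eliminated.
Round 5: C 28, D 21. C has a majority (≥25).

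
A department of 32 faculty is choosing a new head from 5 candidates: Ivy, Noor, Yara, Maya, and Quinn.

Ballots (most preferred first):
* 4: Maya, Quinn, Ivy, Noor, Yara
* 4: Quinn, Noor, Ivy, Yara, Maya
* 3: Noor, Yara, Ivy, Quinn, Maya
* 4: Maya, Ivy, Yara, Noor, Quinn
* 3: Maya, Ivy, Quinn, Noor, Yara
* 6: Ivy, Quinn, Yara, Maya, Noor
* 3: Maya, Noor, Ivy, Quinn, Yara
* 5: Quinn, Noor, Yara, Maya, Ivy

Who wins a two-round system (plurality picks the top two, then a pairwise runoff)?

Round 1 first-place votes: Ivy 6, Noor 3, Yara 0, Maya 14, Quinn 9. Maya and Quinn advance.
Runoff: Maya is ranked above Quinn on 14 ballots, Quinn above Maya on 18.

Quinn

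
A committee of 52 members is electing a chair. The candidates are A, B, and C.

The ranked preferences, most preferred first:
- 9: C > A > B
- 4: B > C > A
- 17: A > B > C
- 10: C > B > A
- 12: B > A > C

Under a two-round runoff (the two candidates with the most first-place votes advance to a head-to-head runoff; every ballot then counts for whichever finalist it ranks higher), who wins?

A

Round 1 first-place votes: A 17, B 16, C 19. C and A advance.
Runoff: C is ranked above A on 23 ballots, A above C on 29.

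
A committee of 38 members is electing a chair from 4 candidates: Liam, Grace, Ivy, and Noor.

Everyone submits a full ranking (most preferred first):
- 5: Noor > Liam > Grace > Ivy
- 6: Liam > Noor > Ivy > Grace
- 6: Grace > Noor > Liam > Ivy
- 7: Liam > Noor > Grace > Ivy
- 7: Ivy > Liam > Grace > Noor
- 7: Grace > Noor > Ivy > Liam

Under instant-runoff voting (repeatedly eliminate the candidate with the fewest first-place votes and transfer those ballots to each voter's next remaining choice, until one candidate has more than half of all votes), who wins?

Round 1: Liam 13, Grace 13, Ivy 7, Noor 5. Noor eliminated.
Round 2: Liam 18, Grace 13, Ivy 7. Ivy eliminated.
Round 3: Liam 25, Grace 13. Liam has a majority (≥20).

Liam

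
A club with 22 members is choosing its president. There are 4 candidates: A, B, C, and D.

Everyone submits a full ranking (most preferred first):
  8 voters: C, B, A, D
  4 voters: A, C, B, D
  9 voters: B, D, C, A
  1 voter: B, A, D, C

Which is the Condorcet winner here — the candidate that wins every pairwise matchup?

C

C vs A: 17–5
C vs B: 12–10
C vs D: 12–10
C beats every other candidate.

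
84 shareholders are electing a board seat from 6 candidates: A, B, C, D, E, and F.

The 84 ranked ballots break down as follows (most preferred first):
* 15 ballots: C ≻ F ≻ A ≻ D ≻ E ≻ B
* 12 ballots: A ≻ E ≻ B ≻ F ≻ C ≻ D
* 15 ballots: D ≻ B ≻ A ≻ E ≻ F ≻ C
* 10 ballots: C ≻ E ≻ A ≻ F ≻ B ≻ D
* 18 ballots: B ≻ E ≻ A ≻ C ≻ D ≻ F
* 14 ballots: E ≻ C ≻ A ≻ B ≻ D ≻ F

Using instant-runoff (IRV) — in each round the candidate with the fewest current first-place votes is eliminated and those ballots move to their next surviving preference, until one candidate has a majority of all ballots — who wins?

E

Round 1: A 12, B 18, C 25, D 15, E 14, F 0. F eliminated.
Round 2: A 12, B 18, C 25, D 15, E 14. A eliminated.
Round 3: B 18, C 25, D 15, E 26. D eliminated.
Round 4: B 33, C 25, E 26. C eliminated.
Round 5: B 33, E 51. E has a majority (≥43).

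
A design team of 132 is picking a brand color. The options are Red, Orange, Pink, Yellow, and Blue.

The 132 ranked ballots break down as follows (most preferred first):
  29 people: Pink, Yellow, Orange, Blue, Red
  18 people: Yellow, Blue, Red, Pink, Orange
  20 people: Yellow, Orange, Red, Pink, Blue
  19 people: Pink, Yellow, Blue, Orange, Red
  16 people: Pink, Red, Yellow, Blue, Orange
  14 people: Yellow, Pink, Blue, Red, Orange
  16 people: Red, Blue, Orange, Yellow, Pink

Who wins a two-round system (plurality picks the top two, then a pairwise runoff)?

Yellow

Round 1 first-place votes: Red 16, Orange 0, Pink 64, Yellow 52, Blue 0. Pink and Yellow advance.
Runoff: Pink is ranked above Yellow on 64 ballots, Yellow above Pink on 68.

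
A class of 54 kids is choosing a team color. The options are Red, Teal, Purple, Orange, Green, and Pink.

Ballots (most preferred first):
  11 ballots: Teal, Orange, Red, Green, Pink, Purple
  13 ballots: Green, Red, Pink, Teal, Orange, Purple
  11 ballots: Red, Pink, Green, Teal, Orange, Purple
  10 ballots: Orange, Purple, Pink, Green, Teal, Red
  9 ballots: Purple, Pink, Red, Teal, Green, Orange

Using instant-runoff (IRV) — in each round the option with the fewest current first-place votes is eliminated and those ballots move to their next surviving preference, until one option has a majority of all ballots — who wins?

Round 1: Red 11, Teal 11, Purple 9, Orange 10, Green 13, Pink 0. Pink eliminated.
Round 2: Red 11, Teal 11, Purple 9, Orange 10, Green 13. Purple eliminated.
Round 3: Red 20, Teal 11, Orange 10, Green 13. Orange eliminated.
Round 4: Red 20, Teal 11, Green 23. Teal eliminated.
Round 5: Red 31, Green 23. Red has a majority (≥28).

Red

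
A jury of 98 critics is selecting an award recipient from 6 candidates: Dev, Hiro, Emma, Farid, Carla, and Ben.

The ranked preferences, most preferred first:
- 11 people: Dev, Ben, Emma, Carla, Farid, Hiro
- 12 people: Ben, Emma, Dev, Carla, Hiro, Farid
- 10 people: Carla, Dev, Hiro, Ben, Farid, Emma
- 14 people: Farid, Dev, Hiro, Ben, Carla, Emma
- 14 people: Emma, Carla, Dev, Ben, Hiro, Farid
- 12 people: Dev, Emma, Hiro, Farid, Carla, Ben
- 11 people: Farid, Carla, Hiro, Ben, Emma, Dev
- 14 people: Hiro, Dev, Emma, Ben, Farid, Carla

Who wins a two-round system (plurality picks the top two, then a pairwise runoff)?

Dev

Round 1 first-place votes: Dev 23, Hiro 14, Emma 14, Farid 25, Carla 10, Ben 12. Farid and Dev advance.
Runoff: Farid is ranked above Dev on 25 ballots, Dev above Farid on 73.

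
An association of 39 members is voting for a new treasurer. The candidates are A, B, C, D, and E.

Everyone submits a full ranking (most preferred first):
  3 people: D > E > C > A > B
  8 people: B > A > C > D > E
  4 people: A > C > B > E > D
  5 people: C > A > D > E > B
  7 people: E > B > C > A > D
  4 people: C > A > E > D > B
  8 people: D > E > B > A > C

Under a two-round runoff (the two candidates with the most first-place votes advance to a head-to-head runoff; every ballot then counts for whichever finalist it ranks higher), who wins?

C

Round 1 first-place votes: A 4, B 8, C 9, D 11, E 7. D and C advance.
Runoff: D is ranked above C on 11 ballots, C above D on 28.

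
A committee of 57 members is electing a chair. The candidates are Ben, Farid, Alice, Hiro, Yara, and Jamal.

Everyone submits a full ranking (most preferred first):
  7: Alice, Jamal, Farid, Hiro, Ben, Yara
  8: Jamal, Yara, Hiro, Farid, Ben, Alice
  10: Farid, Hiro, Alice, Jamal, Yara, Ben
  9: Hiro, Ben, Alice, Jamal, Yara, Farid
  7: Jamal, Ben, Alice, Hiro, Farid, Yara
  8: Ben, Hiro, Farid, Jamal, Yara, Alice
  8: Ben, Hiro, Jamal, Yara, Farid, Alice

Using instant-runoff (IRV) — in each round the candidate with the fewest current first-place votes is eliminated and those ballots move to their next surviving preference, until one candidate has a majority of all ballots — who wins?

Jamal

Round 1: Ben 16, Farid 10, Alice 7, Hiro 9, Yara 0, Jamal 15. Yara eliminated.
Round 2: Ben 16, Farid 10, Alice 7, Hiro 9, Jamal 15. Alice eliminated.
Round 3: Ben 16, Farid 10, Hiro 9, Jamal 22. Hiro eliminated.
Round 4: Ben 25, Farid 10, Jamal 22. Farid eliminated.
Round 5: Ben 25, Jamal 32. Jamal has a majority (≥29).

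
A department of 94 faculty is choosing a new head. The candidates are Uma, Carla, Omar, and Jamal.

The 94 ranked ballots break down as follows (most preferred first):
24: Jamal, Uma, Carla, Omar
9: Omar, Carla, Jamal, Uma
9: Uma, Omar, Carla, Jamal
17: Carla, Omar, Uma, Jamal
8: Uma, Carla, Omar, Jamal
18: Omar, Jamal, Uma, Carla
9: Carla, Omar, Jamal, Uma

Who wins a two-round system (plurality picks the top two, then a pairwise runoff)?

Round 1 first-place votes: Uma 17, Carla 26, Omar 27, Jamal 24. Omar and Carla advance.
Runoff: Omar is ranked above Carla on 36 ballots, Carla above Omar on 58.

Carla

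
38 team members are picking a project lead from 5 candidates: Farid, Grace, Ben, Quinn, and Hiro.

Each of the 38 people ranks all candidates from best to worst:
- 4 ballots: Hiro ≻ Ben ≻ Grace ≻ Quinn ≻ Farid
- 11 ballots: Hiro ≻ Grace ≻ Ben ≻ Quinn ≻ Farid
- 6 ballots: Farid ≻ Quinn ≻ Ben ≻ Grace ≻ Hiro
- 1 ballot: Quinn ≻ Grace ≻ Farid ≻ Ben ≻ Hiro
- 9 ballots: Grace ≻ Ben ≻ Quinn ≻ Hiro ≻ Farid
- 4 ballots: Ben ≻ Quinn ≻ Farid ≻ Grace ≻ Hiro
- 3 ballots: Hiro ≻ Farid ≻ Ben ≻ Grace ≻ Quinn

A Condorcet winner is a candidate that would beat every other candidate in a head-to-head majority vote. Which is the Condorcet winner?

Grace

Grace vs Farid: 25–13
Grace vs Ben: 21–17
Grace vs Quinn: 27–11
Grace vs Hiro: 20–18
Grace beats every other candidate.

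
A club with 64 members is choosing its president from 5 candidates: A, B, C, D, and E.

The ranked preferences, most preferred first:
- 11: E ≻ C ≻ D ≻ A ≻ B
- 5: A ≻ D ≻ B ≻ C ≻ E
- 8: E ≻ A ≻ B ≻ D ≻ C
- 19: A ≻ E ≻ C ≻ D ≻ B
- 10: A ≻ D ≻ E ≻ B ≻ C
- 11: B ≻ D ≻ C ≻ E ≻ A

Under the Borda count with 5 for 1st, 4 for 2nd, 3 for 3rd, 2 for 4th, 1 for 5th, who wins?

A

A: 11×2 + 5×5 + 8×4 + 19×5 + 10×5 + 11×1 = 235
B: 11×1 + 5×3 + 8×3 + 19×1 + 10×2 + 11×5 = 144
C: 11×4 + 5×2 + 8×1 + 19×3 + 10×1 + 11×3 = 162
D: 11×3 + 5×4 + 8×2 + 19×2 + 10×4 + 11×4 = 191
E: 11×5 + 5×1 + 8×5 + 19×4 + 10×3 + 11×2 = 228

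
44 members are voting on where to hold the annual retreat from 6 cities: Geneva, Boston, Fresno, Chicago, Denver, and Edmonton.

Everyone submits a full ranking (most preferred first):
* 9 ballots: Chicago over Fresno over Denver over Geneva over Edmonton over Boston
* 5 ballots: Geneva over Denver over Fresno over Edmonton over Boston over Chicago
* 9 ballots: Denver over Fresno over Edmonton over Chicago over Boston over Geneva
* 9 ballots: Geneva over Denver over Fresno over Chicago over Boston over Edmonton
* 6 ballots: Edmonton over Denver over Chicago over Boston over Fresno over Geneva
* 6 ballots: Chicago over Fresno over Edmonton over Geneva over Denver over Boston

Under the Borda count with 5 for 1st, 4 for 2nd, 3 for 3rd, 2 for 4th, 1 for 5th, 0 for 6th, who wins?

Geneva: 9×2 + 5×5 + 9×0 + 9×5 + 6×0 + 6×2 = 100
Boston: 9×0 + 5×1 + 9×1 + 9×1 + 6×2 + 6×0 = 35
Fresno: 9×4 + 5×3 + 9×4 + 9×3 + 6×1 + 6×4 = 144
Chicago: 9×5 + 5×0 + 9×2 + 9×2 + 6×3 + 6×5 = 129
Denver: 9×3 + 5×4 + 9×5 + 9×4 + 6×4 + 6×1 = 158
Edmonton: 9×1 + 5×2 + 9×3 + 9×0 + 6×5 + 6×3 = 94

Denver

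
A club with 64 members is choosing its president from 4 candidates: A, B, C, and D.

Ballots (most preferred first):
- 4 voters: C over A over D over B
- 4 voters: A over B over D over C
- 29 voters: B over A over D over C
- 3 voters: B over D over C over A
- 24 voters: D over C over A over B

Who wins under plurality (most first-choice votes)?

First-place votes: A 4, B 32, C 4, D 24.

B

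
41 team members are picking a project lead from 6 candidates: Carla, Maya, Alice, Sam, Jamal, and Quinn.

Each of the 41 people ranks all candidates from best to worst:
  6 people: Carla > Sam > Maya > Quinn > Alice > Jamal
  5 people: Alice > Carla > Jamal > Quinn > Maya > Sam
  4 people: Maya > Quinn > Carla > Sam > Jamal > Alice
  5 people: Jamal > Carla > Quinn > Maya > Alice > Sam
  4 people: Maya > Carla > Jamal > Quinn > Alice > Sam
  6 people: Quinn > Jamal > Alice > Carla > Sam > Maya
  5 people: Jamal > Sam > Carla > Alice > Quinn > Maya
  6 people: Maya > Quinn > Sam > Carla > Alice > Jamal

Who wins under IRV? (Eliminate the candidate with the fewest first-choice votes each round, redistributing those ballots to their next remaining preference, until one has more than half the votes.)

Jamal

Round 1: Carla 6, Maya 14, Alice 5, Sam 0, Jamal 10, Quinn 6. Sam eliminated.
Round 2: Carla 6, Maya 14, Alice 5, Jamal 10, Quinn 6. Alice eliminated.
Round 3: Carla 11, Maya 14, Jamal 10, Quinn 6. Quinn eliminated.
Round 4: Carla 11, Maya 14, Jamal 16. Carla eliminated.
Round 5: Maya 20, Jamal 21. Jamal has a majority (≥21).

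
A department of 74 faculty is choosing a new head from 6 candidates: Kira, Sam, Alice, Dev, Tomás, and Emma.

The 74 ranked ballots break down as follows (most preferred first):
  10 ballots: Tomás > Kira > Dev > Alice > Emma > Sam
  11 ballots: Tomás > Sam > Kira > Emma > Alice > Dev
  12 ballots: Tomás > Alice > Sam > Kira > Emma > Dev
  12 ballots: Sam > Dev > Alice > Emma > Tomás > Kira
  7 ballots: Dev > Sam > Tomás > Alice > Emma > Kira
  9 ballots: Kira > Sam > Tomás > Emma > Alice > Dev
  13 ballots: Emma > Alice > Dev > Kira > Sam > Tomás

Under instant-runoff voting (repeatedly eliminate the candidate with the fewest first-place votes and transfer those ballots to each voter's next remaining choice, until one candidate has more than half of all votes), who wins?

Sam

Round 1: Kira 9, Sam 12, Alice 0, Dev 7, Tomás 33, Emma 13. Alice eliminated.
Round 2: Kira 9, Sam 12, Dev 7, Tomás 33, Emma 13. Dev eliminated.
Round 3: Kira 9, Sam 19, Tomás 33, Emma 13. Kira eliminated.
Round 4: Sam 28, Tomás 33, Emma 13. Emma eliminated.
Round 5: Sam 41, Tomás 33. Sam has a majority (≥38).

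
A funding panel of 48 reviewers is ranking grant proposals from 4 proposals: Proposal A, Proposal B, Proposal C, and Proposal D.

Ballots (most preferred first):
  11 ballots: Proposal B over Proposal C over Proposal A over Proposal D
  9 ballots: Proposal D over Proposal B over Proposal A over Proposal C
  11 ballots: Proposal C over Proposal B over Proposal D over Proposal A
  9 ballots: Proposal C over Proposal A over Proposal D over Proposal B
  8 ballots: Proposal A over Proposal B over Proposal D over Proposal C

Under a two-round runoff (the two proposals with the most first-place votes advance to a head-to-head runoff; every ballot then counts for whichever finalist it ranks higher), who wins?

Proposal B

Round 1 first-place votes: Proposal A 8, Proposal B 11, Proposal C 20, Proposal D 9. Proposal C and Proposal B advance.
Runoff: Proposal C is ranked above Proposal B on 20 ballots, Proposal B above Proposal C on 28.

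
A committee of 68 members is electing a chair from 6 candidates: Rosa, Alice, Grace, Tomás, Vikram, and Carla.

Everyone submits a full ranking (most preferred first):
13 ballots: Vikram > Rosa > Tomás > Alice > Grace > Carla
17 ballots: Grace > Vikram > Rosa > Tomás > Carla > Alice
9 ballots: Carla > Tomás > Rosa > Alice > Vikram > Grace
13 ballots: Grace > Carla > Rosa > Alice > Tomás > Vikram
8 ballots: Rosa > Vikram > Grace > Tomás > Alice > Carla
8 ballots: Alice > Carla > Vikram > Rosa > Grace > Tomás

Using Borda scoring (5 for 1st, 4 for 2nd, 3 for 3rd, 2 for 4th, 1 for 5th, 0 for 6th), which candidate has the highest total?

Rosa

Rosa: 13×4 + 17×3 + 9×3 + 13×3 + 8×5 + 8×2 = 225
Alice: 13×2 + 17×0 + 9×2 + 13×2 + 8×1 + 8×5 = 118
Grace: 13×1 + 17×5 + 9×0 + 13×5 + 8×3 + 8×1 = 195
Tomás: 13×3 + 17×2 + 9×4 + 13×1 + 8×2 + 8×0 = 138
Vikram: 13×5 + 17×4 + 9×1 + 13×0 + 8×4 + 8×3 = 198
Carla: 13×0 + 17×1 + 9×5 + 13×4 + 8×0 + 8×4 = 146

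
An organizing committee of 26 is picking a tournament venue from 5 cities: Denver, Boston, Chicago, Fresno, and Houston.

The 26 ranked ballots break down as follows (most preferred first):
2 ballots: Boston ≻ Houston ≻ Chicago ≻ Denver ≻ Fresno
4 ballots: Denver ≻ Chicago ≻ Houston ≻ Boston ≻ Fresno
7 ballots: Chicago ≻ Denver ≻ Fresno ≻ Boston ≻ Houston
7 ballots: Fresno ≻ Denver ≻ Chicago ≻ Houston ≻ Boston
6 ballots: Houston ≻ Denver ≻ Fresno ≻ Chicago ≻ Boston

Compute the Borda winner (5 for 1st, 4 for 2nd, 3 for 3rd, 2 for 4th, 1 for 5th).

Denver: 2×2 + 4×5 + 7×4 + 7×4 + 6×4 = 104
Boston: 2×5 + 4×2 + 7×2 + 7×1 + 6×1 = 45
Chicago: 2×3 + 4×4 + 7×5 + 7×3 + 6×2 = 90
Fresno: 2×1 + 4×1 + 7×3 + 7×5 + 6×3 = 80
Houston: 2×4 + 4×3 + 7×1 + 7×2 + 6×5 = 71

Denver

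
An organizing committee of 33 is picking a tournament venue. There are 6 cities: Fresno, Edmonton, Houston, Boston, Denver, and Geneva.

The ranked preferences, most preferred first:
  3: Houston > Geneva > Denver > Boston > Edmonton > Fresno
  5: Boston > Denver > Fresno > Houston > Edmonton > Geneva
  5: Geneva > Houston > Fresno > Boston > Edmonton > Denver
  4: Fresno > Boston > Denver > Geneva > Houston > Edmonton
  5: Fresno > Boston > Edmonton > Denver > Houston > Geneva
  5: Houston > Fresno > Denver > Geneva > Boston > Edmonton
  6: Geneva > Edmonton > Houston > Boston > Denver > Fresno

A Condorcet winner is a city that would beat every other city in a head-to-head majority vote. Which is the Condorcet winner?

Houston vs Fresno: 19–14
Houston vs Edmonton: 22–11
Houston vs Boston: 19–14
Houston vs Denver: 19–14
Houston vs Geneva: 18–15
Houston beats every other city.

Houston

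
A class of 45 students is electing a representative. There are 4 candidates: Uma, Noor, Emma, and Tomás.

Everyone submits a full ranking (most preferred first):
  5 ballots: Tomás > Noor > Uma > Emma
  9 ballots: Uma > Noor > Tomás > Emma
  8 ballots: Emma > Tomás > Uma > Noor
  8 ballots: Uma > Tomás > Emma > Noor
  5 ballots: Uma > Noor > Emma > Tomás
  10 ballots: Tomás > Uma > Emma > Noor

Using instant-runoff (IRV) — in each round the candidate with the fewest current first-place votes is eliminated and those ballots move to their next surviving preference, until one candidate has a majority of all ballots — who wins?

Round 1: Uma 22, Noor 0, Emma 8, Tomás 15. Noor eliminated.
Round 2: Uma 22, Emma 8, Tomás 15. Emma eliminated.
Round 3: Uma 22, Tomás 23. Tomás has a majority (≥23).

Tomás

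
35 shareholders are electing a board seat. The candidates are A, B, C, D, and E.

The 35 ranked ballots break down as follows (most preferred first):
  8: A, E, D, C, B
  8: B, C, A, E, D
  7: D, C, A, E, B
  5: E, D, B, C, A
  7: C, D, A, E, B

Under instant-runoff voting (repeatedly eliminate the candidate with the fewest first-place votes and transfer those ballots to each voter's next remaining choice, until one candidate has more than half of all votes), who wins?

Round 1: A 8, B 8, C 7, D 7, E 5. E eliminated.
Round 2: A 8, B 8, C 7, D 12. C eliminated.
Round 3: A 8, B 8, D 19. D has a majority (≥18).

D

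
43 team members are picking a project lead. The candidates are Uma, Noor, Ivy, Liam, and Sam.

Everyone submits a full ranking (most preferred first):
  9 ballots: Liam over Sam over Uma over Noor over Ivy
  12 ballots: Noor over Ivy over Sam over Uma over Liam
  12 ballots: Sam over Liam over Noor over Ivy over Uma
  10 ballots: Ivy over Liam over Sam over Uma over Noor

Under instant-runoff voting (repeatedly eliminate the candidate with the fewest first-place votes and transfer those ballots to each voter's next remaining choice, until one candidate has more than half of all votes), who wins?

Round 1: Uma 0, Noor 12, Ivy 10, Liam 9, Sam 12. Uma eliminated.
Round 2: Noor 12, Ivy 10, Liam 9, Sam 12. Liam eliminated.
Round 3: Noor 12, Ivy 10, Sam 21. Ivy eliminated.
Round 4: Noor 12, Sam 31. Sam has a majority (≥22).

Sam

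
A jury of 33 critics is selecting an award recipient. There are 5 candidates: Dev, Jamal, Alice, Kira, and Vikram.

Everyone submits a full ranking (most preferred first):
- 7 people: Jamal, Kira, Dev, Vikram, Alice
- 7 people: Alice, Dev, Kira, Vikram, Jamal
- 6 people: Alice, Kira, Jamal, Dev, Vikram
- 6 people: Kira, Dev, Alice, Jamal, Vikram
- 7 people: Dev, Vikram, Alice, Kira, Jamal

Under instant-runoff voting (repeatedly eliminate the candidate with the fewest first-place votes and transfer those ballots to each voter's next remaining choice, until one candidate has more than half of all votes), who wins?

Round 1: Dev 7, Jamal 7, Alice 13, Kira 6, Vikram 0. Vikram eliminated.
Round 2: Dev 7, Jamal 7, Alice 13, Kira 6. Kira eliminated.
Round 3: Dev 13, Jamal 7, Alice 13. Jamal eliminated.
Round 4: Dev 20, Alice 13. Dev has a majority (≥17).

Dev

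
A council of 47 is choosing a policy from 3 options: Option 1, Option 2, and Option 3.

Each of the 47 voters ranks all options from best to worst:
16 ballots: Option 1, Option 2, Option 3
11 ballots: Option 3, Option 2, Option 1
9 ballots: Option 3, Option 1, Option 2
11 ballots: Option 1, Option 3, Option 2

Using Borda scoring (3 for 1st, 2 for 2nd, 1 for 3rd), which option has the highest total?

Option 1

Option 1: 16×3 + 11×1 + 9×2 + 11×3 = 110
Option 2: 16×2 + 11×2 + 9×1 + 11×1 = 74
Option 3: 16×1 + 11×3 + 9×3 + 11×2 = 98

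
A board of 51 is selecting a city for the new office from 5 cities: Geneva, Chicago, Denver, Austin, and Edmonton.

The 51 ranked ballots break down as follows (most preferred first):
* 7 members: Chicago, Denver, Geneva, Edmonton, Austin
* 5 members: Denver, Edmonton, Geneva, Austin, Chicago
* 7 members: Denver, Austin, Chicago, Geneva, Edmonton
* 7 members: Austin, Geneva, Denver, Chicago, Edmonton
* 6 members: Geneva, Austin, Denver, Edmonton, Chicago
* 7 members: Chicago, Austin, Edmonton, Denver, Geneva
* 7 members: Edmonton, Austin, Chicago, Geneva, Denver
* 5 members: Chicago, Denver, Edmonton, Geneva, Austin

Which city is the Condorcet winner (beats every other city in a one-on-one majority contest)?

Austin

Austin vs Geneva: 28–23
Austin vs Chicago: 32–19
Austin vs Denver: 27–24
Austin vs Edmonton: 27–24
Austin beats every other city.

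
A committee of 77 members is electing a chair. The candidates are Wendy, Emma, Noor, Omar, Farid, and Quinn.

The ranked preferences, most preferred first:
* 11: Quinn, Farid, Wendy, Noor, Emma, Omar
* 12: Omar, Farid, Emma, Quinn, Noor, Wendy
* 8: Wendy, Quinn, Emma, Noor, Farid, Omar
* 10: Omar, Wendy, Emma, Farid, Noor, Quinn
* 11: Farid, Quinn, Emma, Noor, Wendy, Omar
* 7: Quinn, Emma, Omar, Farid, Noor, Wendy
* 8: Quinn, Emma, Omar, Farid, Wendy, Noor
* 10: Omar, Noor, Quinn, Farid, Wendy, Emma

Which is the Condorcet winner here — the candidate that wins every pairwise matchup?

Quinn vs Wendy: 59–18
Quinn vs Emma: 55–22
Quinn vs Noor: 57–20
Quinn vs Omar: 45–32
Quinn vs Farid: 44–33
Quinn beats every other candidate.

Quinn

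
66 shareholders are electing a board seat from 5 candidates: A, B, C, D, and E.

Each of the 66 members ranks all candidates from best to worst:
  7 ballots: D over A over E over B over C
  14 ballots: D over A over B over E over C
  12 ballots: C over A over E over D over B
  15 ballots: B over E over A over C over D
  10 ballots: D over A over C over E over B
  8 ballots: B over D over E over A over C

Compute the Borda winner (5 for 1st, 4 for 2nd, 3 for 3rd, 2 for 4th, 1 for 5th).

A: 7×4 + 14×4 + 12×4 + 15×3 + 10×4 + 8×2 = 233
B: 7×2 + 14×3 + 12×1 + 15×5 + 10×1 + 8×5 = 193
C: 7×1 + 14×1 + 12×5 + 15×2 + 10×3 + 8×1 = 149
D: 7×5 + 14×5 + 12×2 + 15×1 + 10×5 + 8×4 = 226
E: 7×3 + 14×2 + 12×3 + 15×4 + 10×2 + 8×3 = 189

A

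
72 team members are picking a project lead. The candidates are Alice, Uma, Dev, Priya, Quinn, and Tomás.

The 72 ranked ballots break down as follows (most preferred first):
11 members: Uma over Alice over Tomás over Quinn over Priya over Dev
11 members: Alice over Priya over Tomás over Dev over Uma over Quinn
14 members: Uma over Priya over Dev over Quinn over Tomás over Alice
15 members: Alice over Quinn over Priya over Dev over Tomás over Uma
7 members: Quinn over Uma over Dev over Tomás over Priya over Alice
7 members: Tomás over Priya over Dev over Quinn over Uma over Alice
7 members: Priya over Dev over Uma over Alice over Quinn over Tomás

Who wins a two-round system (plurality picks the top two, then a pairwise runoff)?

Uma

Round 1 first-place votes: Alice 26, Uma 25, Dev 0, Priya 7, Quinn 7, Tomás 7. Alice and Uma advance.
Runoff: Alice is ranked above Uma on 26 ballots, Uma above Alice on 46.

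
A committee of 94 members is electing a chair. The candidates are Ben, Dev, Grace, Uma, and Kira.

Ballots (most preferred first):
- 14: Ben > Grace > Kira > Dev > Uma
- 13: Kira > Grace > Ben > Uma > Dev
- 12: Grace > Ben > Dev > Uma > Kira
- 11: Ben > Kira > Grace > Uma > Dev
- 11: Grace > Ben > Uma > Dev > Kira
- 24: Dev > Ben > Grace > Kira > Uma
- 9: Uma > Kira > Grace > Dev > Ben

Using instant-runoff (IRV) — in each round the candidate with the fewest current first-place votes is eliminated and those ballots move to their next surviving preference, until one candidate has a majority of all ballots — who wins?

Ben

Round 1: Ben 25, Dev 24, Grace 23, Uma 9, Kira 13. Uma eliminated.
Round 2: Ben 25, Dev 24, Grace 23, Kira 22. Kira eliminated.
Round 3: Ben 25, Dev 24, Grace 45. Dev eliminated.
Round 4: Ben 49, Grace 45. Ben has a majority (≥48).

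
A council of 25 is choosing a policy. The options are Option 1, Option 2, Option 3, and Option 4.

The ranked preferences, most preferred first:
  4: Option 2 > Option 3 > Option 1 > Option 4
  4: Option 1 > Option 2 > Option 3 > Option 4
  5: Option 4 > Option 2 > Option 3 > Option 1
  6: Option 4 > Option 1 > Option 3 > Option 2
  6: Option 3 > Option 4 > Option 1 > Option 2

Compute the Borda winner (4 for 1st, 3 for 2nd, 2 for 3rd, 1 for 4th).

Option 4

Option 1: 4×2 + 4×4 + 5×1 + 6×3 + 6×2 = 59
Option 2: 4×4 + 4×3 + 5×3 + 6×1 + 6×1 = 55
Option 3: 4×3 + 4×2 + 5×2 + 6×2 + 6×4 = 66
Option 4: 4×1 + 4×1 + 5×4 + 6×4 + 6×3 = 70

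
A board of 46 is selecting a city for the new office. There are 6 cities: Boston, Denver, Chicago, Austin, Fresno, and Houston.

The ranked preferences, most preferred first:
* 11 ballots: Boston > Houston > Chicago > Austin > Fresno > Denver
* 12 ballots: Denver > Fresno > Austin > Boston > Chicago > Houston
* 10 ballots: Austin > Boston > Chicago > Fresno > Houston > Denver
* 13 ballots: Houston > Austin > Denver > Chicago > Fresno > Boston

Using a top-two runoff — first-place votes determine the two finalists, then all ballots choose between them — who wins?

Round 1 first-place votes: Boston 11, Denver 12, Chicago 0, Austin 10, Fresno 0, Houston 13. Houston and Denver advance.
Runoff: Houston is ranked above Denver on 34 ballots, Denver above Houston on 12.

Houston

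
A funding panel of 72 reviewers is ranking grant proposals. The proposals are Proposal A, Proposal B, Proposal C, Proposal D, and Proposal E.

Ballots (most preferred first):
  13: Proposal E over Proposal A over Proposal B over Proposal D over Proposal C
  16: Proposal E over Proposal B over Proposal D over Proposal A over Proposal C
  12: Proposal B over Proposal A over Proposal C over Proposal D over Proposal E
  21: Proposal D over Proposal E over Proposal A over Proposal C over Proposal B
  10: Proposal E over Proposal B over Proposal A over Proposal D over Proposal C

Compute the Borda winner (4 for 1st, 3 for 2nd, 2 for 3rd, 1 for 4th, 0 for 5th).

Proposal A: 13×3 + 16×1 + 12×3 + 21×2 + 10×2 = 153
Proposal B: 13×2 + 16×3 + 12×4 + 21×0 + 10×3 = 152
Proposal C: 13×0 + 16×0 + 12×2 + 21×1 + 10×0 = 45
Proposal D: 13×1 + 16×2 + 12×1 + 21×4 + 10×1 = 151
Proposal E: 13×4 + 16×4 + 12×0 + 21×3 + 10×4 = 219

Proposal E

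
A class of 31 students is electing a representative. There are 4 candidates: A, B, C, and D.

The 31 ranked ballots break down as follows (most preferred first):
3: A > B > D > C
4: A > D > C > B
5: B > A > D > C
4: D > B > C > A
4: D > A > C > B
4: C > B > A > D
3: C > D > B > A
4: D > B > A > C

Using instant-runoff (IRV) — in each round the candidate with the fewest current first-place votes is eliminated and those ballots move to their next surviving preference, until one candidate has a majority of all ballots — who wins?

A

Round 1: A 7, B 5, C 7, D 12. B eliminated.
Round 2: A 12, C 7, D 12. C eliminated.
Round 3: A 16, D 15. A has a majority (≥16).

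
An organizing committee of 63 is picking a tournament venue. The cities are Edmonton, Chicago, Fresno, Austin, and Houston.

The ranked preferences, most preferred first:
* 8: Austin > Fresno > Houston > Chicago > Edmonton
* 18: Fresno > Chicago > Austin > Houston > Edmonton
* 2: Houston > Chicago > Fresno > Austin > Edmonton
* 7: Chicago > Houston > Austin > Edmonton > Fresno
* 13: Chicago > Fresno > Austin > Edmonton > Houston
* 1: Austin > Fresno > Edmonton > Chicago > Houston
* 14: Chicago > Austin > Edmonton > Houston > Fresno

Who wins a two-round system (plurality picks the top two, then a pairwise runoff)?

Chicago

Round 1 first-place votes: Edmonton 0, Chicago 34, Fresno 18, Austin 9, Houston 2. Chicago and Fresno advance.
Runoff: Chicago is ranked above Fresno on 36 ballots, Fresno above Chicago on 27.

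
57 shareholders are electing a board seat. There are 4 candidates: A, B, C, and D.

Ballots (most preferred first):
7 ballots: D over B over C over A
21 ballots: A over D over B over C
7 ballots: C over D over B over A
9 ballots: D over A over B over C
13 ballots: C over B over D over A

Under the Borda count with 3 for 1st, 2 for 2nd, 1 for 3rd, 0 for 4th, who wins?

A: 7×0 + 21×3 + 7×0 + 9×2 + 13×0 = 81
B: 7×2 + 21×1 + 7×1 + 9×1 + 13×2 = 77
C: 7×1 + 21×0 + 7×3 + 9×0 + 13×3 = 67
D: 7×3 + 21×2 + 7×2 + 9×3 + 13×1 = 117

D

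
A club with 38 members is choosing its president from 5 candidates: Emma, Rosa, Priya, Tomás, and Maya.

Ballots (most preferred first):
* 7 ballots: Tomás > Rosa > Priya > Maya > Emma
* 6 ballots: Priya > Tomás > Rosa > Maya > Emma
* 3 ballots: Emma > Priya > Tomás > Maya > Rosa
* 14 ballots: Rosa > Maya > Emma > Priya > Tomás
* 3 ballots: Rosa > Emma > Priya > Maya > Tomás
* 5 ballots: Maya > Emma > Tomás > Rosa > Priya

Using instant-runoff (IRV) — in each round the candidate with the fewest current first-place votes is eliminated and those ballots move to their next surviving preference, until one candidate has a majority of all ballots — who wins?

Tomás

Round 1: Emma 3, Rosa 17, Priya 6, Tomás 7, Maya 5. Emma eliminated.
Round 2: Rosa 17, Priya 9, Tomás 7, Maya 5. Maya eliminated.
Round 3: Rosa 17, Priya 9, Tomás 12. Priya eliminated.
Round 4: Rosa 17, Tomás 21. Tomás has a majority (≥20).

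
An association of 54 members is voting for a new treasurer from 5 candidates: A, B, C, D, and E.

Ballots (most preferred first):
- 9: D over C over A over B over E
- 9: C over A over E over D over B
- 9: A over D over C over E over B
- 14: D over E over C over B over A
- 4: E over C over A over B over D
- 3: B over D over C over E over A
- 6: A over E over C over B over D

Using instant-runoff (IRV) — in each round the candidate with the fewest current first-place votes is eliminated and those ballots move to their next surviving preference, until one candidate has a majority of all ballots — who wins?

Round 1: A 15, B 3, C 9, D 23, E 4. B eliminated.
Round 2: A 15, C 9, D 26, E 4. E eliminated.
Round 3: A 15, C 13, D 26. C eliminated.
Round 4: A 28, D 26. A has a majority (≥28).

A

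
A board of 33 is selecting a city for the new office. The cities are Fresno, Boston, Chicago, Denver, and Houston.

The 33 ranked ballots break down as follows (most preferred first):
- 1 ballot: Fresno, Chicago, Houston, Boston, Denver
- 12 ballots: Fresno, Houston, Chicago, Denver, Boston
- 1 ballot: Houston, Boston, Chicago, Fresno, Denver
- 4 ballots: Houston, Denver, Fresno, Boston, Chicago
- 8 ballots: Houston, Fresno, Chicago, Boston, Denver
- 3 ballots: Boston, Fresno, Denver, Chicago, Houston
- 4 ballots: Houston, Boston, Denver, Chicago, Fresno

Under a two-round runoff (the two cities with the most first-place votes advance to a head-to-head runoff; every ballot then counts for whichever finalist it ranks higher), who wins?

Round 1 first-place votes: Fresno 13, Boston 3, Chicago 0, Denver 0, Houston 17. Houston and Fresno advance.
Runoff: Houston is ranked above Fresno on 17 ballots, Fresno above Houston on 16.

Houston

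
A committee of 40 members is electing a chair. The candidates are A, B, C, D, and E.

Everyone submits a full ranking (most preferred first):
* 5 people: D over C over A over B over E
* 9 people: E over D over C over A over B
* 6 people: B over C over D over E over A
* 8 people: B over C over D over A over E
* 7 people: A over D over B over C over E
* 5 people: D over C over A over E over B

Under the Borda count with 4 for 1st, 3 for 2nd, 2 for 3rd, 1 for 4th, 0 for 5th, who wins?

D

A: 5×2 + 9×1 + 6×0 + 8×1 + 7×4 + 5×2 = 65
B: 5×1 + 9×0 + 6×4 + 8×4 + 7×2 + 5×0 = 75
C: 5×3 + 9×2 + 6×3 + 8×3 + 7×1 + 5×3 = 97
D: 5×4 + 9×3 + 6×2 + 8×2 + 7×3 + 5×4 = 116
E: 5×0 + 9×4 + 6×1 + 8×0 + 7×0 + 5×1 = 47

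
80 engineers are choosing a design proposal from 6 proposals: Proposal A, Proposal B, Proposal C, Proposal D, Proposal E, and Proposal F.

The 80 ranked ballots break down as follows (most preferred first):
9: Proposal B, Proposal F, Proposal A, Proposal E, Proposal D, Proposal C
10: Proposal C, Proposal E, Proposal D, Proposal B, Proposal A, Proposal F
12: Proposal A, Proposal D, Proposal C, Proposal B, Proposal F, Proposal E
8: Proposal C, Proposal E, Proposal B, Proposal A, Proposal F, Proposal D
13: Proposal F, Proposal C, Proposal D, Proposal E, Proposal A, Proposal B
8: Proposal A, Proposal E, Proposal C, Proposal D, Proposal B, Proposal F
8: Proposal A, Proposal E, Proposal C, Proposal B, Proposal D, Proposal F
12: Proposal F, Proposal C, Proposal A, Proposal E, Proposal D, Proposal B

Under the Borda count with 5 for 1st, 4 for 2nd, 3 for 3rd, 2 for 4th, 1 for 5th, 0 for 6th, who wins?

Proposal C

Proposal A: 9×3 + 10×1 + 12×5 + 8×2 + 13×1 + 8×5 + 8×5 + 12×3 = 242
Proposal B: 9×5 + 10×2 + 12×2 + 8×3 + 13×0 + 8×1 + 8×2 + 12×0 = 137
Proposal C: 9×0 + 10×5 + 12×3 + 8×5 + 13×4 + 8×3 + 8×3 + 12×4 = 274
Proposal D: 9×1 + 10×3 + 12×4 + 8×0 + 13×3 + 8×2 + 8×1 + 12×1 = 162
Proposal E: 9×2 + 10×4 + 12×0 + 8×4 + 13×2 + 8×4 + 8×4 + 12×2 = 204
Proposal F: 9×4 + 10×0 + 12×1 + 8×1 + 13×5 + 8×0 + 8×0 + 12×5 = 181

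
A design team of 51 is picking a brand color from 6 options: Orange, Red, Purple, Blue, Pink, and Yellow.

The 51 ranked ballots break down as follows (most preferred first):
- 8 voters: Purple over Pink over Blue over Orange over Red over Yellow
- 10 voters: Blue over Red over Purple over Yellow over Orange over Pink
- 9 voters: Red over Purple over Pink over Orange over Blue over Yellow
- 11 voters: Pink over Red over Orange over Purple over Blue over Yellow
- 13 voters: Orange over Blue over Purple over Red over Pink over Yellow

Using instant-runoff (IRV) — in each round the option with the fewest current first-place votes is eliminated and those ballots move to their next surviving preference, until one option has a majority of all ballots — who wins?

Pink

Round 1: Orange 13, Red 9, Purple 8, Blue 10, Pink 11, Yellow 0. Yellow eliminated.
Round 2: Orange 13, Red 9, Purple 8, Blue 10, Pink 11. Purple eliminated.
Round 3: Orange 13, Red 9, Blue 10, Pink 19. Red eliminated.
Round 4: Orange 13, Blue 10, Pink 28. Pink has a majority (≥26).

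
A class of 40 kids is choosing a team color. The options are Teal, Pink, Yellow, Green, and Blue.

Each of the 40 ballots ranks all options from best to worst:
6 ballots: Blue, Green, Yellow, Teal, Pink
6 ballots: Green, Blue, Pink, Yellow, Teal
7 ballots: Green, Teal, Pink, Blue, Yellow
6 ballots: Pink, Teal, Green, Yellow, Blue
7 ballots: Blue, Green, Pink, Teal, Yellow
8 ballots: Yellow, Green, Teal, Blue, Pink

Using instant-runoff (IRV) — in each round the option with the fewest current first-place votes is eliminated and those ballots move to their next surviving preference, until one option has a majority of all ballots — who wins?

Green

Round 1: Teal 0, Pink 6, Yellow 8, Green 13, Blue 13. Teal eliminated.
Round 2: Pink 6, Yellow 8, Green 13, Blue 13. Pink eliminated.
Round 3: Yellow 8, Green 19, Blue 13. Yellow eliminated.
Round 4: Green 27, Blue 13. Green has a majority (≥21).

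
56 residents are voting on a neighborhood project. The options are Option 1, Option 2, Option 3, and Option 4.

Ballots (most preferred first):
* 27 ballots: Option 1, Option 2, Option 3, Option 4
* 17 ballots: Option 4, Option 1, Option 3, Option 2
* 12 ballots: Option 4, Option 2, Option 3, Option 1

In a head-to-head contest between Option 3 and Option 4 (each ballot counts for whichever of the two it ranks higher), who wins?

Option 3 is ranked above Option 4 on 27 ballots; Option 4 above Option 3 on 29.

Option 4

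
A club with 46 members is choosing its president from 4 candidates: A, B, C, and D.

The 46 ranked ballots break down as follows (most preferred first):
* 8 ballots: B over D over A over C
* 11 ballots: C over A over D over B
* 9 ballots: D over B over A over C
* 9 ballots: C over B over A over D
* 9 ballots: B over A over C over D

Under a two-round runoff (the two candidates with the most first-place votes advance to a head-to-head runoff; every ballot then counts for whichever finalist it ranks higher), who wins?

B

Round 1 first-place votes: A 0, B 17, C 20, D 9. C and B advance.
Runoff: C is ranked above B on 20 ballots, B above C on 26.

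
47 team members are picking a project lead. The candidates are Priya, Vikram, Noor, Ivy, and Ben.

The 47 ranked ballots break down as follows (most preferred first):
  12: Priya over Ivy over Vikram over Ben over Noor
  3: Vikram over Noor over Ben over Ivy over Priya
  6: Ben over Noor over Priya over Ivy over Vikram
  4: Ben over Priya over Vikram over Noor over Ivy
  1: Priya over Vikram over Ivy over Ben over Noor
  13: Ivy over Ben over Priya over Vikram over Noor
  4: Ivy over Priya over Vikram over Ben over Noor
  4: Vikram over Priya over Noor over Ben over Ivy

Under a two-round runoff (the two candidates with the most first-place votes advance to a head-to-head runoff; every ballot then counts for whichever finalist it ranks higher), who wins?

Round 1 first-place votes: Priya 13, Vikram 7, Noor 0, Ivy 17, Ben 10. Ivy and Priya advance.
Runoff: Ivy is ranked above Priya on 20 ballots, Priya above Ivy on 27.

Priya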